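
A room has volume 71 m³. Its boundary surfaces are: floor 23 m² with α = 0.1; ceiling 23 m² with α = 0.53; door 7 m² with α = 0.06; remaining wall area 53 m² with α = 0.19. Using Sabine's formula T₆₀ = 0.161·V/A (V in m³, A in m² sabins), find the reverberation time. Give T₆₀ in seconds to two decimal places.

0.46 s

Summing Sᵢαᵢ: 23·0.1 + 23·0.53 + 7·0.06 + 53·0.19 = 24.98 m².
T₆₀ = 0.161 × 71 / 24.98 = 0.458 s.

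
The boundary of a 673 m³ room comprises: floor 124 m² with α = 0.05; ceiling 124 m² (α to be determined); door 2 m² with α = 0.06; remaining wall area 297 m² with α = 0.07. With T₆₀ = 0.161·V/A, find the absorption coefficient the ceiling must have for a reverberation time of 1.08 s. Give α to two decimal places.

0.59

A = 0.161·V/T₆₀ = 0.161·673/1.08 = 100.33 m² sabins.
Absorption from the other surfaces = 124·0.05 + 2·0.06 + 297·0.07 = 27.11 m², so the ceiling must supply 73.22 m² over 124 m².
α = 73.22/124 = 0.590.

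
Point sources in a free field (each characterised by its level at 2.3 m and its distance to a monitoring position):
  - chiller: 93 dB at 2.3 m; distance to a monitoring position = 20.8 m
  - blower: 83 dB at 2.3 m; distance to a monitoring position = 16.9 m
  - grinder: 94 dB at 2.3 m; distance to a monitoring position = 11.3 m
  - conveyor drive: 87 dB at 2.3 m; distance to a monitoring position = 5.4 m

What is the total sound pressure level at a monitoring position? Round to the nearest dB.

83 dB

Apply inverse-square spreading to bring every level to the receiver, then sum 10^(L/10).
chiller: 93 − 20·log₁₀(20.8/2.3) = 93 − 19.13 = 73.87 dB.
blower: 83 − 20·log₁₀(16.9/2.3) = 83 − 17.32 = 65.68 dB.
grinder: 94 − 20·log₁₀(11.3/2.3) = 94 − 13.83 = 80.17 dB.
conveyor drive: 87 − 20·log₁₀(5.4/2.3) = 87 − 7.41 = 79.59 dB.
Σ 10^(L/10) = 2.231e+08 → L_total = 10·log₁₀(2.231e+08) = 83.48 dB.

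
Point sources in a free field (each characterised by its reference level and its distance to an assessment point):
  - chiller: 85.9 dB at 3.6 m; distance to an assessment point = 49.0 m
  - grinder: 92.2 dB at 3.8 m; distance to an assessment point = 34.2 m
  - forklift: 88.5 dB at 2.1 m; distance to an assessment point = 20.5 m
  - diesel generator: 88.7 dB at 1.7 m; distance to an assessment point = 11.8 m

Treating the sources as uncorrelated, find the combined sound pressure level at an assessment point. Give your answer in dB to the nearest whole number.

First find each source's level at the receiver (point-source: −20·log₁₀(r/r_ref)), then combine on an intensity basis.
chiller: 85.9 − 20·log₁₀(49.0/3.6) = 85.9 − 22.68 = 63.22 dB.
grinder: 92.2 − 20·log₁₀(34.2/3.8) = 92.2 − 19.08 = 73.12 dB.
forklift: 88.5 − 20·log₁₀(20.5/2.1) = 88.5 − 19.79 = 68.71 dB.
diesel generator: 88.7 − 20·log₁₀(11.8/1.7) = 88.7 − 16.83 = 71.87 dB.
Σ 10^(L/10) = 4.540e+07 → L_total = 10·log₁₀(4.540e+07) = 76.57 dB.

77 dB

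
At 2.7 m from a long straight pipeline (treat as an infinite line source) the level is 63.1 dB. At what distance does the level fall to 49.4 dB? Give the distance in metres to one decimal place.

63.3 m

Line-source spreading drops the level by 10·log₁₀(r₂/r₁); inverting, r₂/r₁ = 10^(ΔL/10).
r₂ = 2.7·10^((63.1−49.4)/10) = 2.7·10^(13.7/10) = 63.29 m.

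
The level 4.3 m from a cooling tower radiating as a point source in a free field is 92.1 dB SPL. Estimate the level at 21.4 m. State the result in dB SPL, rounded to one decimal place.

Spherical spreading from a point source gives a 20·log₁₀(r₂/r₁) drop.
L₂ = 92.1 − 20·log₁₀(21.4/4.3) = 92.1 − 13.939 = 78.16 dB SPL.

78.2 dB SPL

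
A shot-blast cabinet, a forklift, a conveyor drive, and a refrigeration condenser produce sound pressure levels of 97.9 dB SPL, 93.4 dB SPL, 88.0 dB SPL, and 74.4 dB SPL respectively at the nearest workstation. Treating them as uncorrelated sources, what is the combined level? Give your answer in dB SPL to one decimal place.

99.5 dB SPL

Incoherent sources combine by intensity addition: L_total = 10·log₁₀(Σ 10^(L_i/10)).
Σ 10^(L/10) = 10^(97.9/10) + 10^(93.4/10) + 10^(88.0/10) + 10^(74.4/10) = 9.012e+09.
L_total = 10·log₁₀(9.012e+09) = 99.55 dB SPL.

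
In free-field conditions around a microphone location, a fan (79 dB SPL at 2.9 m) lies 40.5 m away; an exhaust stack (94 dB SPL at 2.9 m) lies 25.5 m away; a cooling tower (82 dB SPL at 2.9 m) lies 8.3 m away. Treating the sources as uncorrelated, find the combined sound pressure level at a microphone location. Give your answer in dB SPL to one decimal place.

77.2 dB SPL

Propagate each source to the receiver with L = L_ref − 20·log₁₀(r/r_ref), then add intensities.
fan: 79 − 20·log₁₀(40.5/2.9) = 79 − 22.90 = 56.10 dB SPL.
exhaust stack: 94 − 20·log₁₀(25.5/2.9) = 94 − 18.88 = 75.12 dB SPL.
cooling tower: 82 − 20·log₁₀(8.3/2.9) = 82 − 9.13 = 72.87 dB SPL.
Σ 10^(L/10) = 5.224e+07 → L_total = 10·log₁₀(5.224e+07) = 77.18 dB SPL.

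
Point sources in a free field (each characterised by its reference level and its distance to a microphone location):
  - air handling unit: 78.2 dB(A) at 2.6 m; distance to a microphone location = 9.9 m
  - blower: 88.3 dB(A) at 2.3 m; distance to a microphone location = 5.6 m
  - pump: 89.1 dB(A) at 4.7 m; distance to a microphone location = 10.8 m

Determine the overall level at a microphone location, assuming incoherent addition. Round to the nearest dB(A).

First find each source's level at the receiver (point-source: −20·log₁₀(r/r_ref)), then combine on an intensity basis.
air handling unit: 78.2 − 20·log₁₀(9.9/2.6) = 78.2 − 11.61 = 66.59 dB(A).
blower: 88.3 − 20·log₁₀(5.6/2.3) = 88.3 − 7.73 = 80.57 dB(A).
pump: 89.1 − 20·log₁₀(10.8/4.7) = 89.1 − 7.23 = 81.87 dB(A).
Σ 10^(L/10) = 2.725e+08 → L_total = 10·log₁₀(2.725e+08) = 84.35 dB(A).

84 dB(A)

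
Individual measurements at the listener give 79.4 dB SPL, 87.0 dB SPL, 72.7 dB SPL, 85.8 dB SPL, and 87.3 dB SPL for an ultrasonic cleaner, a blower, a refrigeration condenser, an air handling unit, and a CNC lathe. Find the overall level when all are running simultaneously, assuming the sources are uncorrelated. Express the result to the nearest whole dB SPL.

Incoherent sources combine by intensity addition: L_total = 10·log₁₀(Σ 10^(L_i/10)).
Σ 10^(L/10) = 10^(79.4/10) + 10^(87.0/10) + 10^(72.7/10) + 10^(85.8/10) + 10^(87.3/10) = 1.524e+09.
L_total = 10·log₁₀(1.524e+09) = 91.83 dB SPL.

92 dB SPL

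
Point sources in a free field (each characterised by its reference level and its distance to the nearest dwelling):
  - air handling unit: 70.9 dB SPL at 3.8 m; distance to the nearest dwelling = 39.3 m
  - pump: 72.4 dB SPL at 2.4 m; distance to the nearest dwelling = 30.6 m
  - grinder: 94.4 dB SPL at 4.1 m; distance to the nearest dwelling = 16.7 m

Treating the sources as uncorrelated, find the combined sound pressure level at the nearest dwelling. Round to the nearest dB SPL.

82 dB SPL

First find each source's level at the receiver (point-source: −20·log₁₀(r/r_ref)), then combine on an intensity basis.
air handling unit: 70.9 − 20·log₁₀(39.3/3.8) = 70.9 − 20.29 = 50.61 dB SPL.
pump: 72.4 − 20·log₁₀(30.6/2.4) = 72.4 − 22.11 = 50.29 dB SPL.
grinder: 94.4 − 20·log₁₀(16.7/4.1) = 94.4 − 12.20 = 82.20 dB SPL.
Σ 10^(L/10) = 1.662e+08 → L_total = 10·log₁₀(1.662e+08) = 82.21 dB SPL.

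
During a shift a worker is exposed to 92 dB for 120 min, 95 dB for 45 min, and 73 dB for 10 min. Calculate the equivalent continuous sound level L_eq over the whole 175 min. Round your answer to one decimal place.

92.8 dB

The energy average is taken in the linear domain: L_eq = 10·log₁₀[(Σ tᵢ·10^(Lᵢ/10))/T], T = 175 min.
Σ tᵢ·10^(Lᵢ/10) = 120·10^(92/10) + 45·10^(95/10) + 10·10^(73/10) = 3.327e+11.
L_eq = 10·log₁₀(3.327e+11/175) = 92.79 dB.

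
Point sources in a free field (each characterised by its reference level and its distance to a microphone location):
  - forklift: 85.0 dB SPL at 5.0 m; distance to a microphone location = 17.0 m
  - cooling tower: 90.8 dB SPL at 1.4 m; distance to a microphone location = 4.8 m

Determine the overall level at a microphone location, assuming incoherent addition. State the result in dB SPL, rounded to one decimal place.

Propagate each source to the receiver with L = L_ref − 20·log₁₀(r/r_ref), then add intensities.
forklift: 85.0 − 20·log₁₀(17.0/5.0) = 85.0 − 10.63 = 74.37 dB SPL.
cooling tower: 90.8 − 20·log₁₀(4.8/1.4) = 90.8 − 10.70 = 80.10 dB SPL.
Σ 10^(L/10) = 1.296e+08 → L_total = 10·log₁₀(1.296e+08) = 81.13 dB SPL.

81.1 dB SPL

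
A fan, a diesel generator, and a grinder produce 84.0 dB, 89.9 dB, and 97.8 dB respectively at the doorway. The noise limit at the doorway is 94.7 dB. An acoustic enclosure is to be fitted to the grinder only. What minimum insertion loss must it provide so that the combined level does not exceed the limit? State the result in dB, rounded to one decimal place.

5.4 dB

The untreated sources together contribute 10^(84.0/10) + 10^(89.9/10) = 1.228e+09, i.e. 90.89 dB.
The limit corresponds to 10^(94.7/10) = 2.951e+09; subtracting the fixed part leaves 1.723e+09 for the grinder, i.e. 92.36 dB.
So the grinder must be reduced from 97.8 to 92.36 dB: IL = 5.44 dB.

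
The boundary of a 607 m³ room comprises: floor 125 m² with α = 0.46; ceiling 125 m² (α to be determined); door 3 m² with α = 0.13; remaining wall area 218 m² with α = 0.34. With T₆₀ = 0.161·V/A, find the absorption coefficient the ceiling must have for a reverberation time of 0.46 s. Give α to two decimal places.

A = 0.161·V/T₆₀ = 0.161·607/0.46 = 212.45 m² sabins.
Absorption from the other surfaces = 125·0.46 + 3·0.13 + 218·0.34 = 132.01 m², so the ceiling must supply 80.44 m² over 125 m².
α = 80.44/125 = 0.644.

0.64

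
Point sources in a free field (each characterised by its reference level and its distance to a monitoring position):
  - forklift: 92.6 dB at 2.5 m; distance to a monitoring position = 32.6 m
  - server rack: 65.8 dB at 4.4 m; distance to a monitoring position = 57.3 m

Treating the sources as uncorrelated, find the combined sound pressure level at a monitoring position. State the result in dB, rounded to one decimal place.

First find each source's level at the receiver (point-source: −20·log₁₀(r/r_ref)), then combine on an intensity basis.
forklift: 92.6 − 20·log₁₀(32.6/2.5) = 92.6 − 22.31 = 70.29 dB.
server rack: 65.8 − 20·log₁₀(57.3/4.4) = 65.8 − 22.29 = 43.51 dB.
Σ 10^(L/10) = 1.072e+07 → L_total = 10·log₁₀(1.072e+07) = 70.30 dB.

70.3 dB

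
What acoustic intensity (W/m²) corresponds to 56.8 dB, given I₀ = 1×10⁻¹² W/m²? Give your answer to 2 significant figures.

L = 10·log₁₀(I/I₀) ⇒ I = I₀·10^(L/10) = 10⁻¹² × 10^5.68.

4.8e-07 W/m²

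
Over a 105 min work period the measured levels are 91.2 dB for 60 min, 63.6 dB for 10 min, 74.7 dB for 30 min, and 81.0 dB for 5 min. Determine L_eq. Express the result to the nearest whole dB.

89 dB

Weight each interval's intensity by its duration and average over T = 105 min:
Σ tᵢ·10^(Lᵢ/10) = 60·10^(91.2/10) + 10·10^(63.6/10) + 30·10^(74.7/10) + 5·10^(81.0/10) = 8.063e+10.
L_eq = 10·log₁₀(8.063e+10/105) = 88.85 dB.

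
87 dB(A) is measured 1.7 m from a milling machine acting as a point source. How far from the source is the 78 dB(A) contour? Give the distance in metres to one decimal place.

4.8 m

For a point source L₁ − L₂ = 20·log₁₀(r₂/r₁), so r₂ = r₁·10^((L₁−L₂)/20).
r₂ = 1.7·10^((87−78)/20) = 1.7·10^(9.0/20) = 4.79 m.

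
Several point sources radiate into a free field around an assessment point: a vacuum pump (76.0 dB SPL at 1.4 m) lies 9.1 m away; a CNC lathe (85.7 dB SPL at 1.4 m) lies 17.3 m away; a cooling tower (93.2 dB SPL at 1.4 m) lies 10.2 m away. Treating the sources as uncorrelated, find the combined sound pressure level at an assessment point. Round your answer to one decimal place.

Propagate each source to the receiver with L = L_ref − 20·log₁₀(r/r_ref), then add intensities.
vacuum pump: 76.0 − 20·log₁₀(9.1/1.4) = 76.0 − 16.26 = 59.74 dB SPL.
CNC lathe: 85.7 − 20·log₁₀(17.3/1.4) = 85.7 − 21.84 = 63.86 dB SPL.
cooling tower: 93.2 − 20·log₁₀(10.2/1.4) = 93.2 − 17.25 = 75.95 dB SPL.
Σ 10^(L/10) = 4.274e+07 → L_total = 10·log₁₀(4.274e+07) = 76.31 dB SPL.

76.3 dB SPL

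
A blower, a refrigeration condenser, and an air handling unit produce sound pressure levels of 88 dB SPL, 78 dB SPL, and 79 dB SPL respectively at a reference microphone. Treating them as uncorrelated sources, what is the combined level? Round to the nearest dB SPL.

Incoherent sources combine by intensity addition: L_total = 10·log₁₀(Σ 10^(L_i/10)).
Σ 10^(L/10) = 10^(88/10) + 10^(78/10) + 10^(79/10) = 7.735e+08.
L_total = 10·log₁₀(7.735e+08) = 88.88 dB SPL.

89 dB SPL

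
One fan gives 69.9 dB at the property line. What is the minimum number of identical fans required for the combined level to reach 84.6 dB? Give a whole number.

Need L₁ + 10·log₁₀ N ≥ 84.6, i.e. log₁₀ N ≥ 1.47.
N ≥ 10^(14.7/10) = 29.512, so N = 30.

30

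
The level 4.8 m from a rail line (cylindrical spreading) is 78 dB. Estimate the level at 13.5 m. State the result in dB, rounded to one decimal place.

73.5 dB

Cylindrical spreading from a line source gives a 10·log₁₀(r₂/r₁) drop.
L₂ = 78 − 10·log₁₀(13.5/4.8) = 78 − 4.491 = 73.51 dB.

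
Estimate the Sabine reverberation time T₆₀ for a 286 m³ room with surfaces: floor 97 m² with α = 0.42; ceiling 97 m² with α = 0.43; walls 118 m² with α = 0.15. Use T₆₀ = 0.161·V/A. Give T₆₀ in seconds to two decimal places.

A = Σ Sᵢαᵢ = 97·0.42 + 97·0.43 + 118·0.15 = 100.15 m².
T₆₀ = 0.161·V/A = 0.161·286/100.15 = 0.460 s.

0.46 s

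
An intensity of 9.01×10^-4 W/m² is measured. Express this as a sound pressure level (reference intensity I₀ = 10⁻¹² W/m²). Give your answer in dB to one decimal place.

Dividing by I₀ shifts the exponent by 12: I/I₀ = 9.01×10^8.
L = 10·(0.9547 + 8) = 89.55 dB.

89.5 dB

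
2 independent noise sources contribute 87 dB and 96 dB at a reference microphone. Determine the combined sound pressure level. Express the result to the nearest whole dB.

97 dB

Incoherent sources combine by intensity addition: L_total = 10·log₁₀(Σ 10^(L_i/10)).
Σ 10^(L/10) = 10^(87/10) + 10^(96/10) = 4.482e+09.
L_total = 10·log₁₀(4.482e+09) = 96.51 dB.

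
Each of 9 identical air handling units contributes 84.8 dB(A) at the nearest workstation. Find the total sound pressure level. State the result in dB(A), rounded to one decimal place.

With 9 equal, uncorrelated contributions the intensity is 9× that of one unit, giving a rise of 10·log₁₀ 9.
L_total = 84.8 + 10·log₁₀(9) = 84.8 + 9.542 = 94.34 dB(A).

94.3 dB(A)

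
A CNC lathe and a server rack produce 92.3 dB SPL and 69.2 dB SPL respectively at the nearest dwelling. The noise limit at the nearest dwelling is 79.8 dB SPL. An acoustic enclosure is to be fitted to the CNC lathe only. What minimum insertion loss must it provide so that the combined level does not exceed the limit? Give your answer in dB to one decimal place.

12.9 dB

The untreated sources together contribute 10^(69.2/10) = 8.318e+06, i.e. 69.20 dB SPL.
The limit corresponds to 10^(79.8/10) = 9.550e+07; subtracting the fixed part leaves 8.718e+07 for the CNC lathe, i.e. 79.40 dB SPL.
Required insertion loss = 92.3 − 79.40 = 12.90 dB.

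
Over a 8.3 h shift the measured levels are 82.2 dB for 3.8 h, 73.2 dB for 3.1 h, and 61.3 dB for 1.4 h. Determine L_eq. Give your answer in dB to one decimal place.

L_eq = 10·log₁₀[(1/T)·Σ tᵢ·10^(Lᵢ/10)] with T = 8.3 h.
Σ tᵢ·10^(Lᵢ/10) = 3.8·10^(82.2/10) + 3.1·10^(73.2/10) + 1.4·10^(61.3/10) = 6.973e+08.
L_eq = 10·log₁₀(6.973e+08/8.3) = 79.24 dB.

79.2 dB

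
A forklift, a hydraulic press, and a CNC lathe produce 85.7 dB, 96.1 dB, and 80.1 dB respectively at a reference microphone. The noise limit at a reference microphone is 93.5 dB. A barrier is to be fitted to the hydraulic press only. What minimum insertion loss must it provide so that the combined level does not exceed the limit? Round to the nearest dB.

Fixed contribution from the other sources: Σ 10^(L/10) = 10^(85.7/10) + 10^(80.1/10) = 4.739e+08 (86.76 dB).
The limit corresponds to 10^(93.5/10) = 2.239e+09; subtracting the fixed part leaves 1.765e+09 for the hydraulic press, i.e. 92.47 dB.
Required insertion loss = 96.1 − 92.47 = 3.63 dB.

4 dB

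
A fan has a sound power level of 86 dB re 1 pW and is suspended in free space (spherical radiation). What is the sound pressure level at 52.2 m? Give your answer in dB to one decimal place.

L_p = L_w − 10·log₁₀(4π·r²) with r = 52.2 m.
4π·r² = 3.424e+04 m², 10·log₁₀ of that is 45.346 dB.
L_p = 86 − 45.346 = 40.65 dB.

40.7 dB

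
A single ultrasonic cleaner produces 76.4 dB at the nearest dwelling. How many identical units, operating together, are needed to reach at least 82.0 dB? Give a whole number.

4

The shortfall is 82.0 − 76.4 = 5.6 dB, and N units add 10·log₁₀ N, so need 10·log₁₀ N ≥ 5.6.
N ≥ 10^(5.6/10) = 3.631, so N = 4.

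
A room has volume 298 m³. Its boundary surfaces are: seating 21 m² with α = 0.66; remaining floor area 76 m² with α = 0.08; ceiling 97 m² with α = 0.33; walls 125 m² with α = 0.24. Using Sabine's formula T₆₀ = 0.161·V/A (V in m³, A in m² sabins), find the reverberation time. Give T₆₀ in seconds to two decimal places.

Summing Sᵢαᵢ: 21·0.66 + 76·0.08 + 97·0.33 + 125·0.24 = 81.95 m².
T₆₀ = 0.161 × 298 / 81.95 = 0.585 s.

0.59 s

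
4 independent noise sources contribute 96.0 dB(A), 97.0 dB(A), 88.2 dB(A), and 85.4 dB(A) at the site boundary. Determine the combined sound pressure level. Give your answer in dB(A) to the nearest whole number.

Incoherent sources combine by intensity addition: L_total = 10·log₁₀(Σ 10^(L_i/10)).
Σ 10^(L/10) = 10^(96.0/10) + 10^(97.0/10) + 10^(88.2/10) + 10^(85.4/10) = 1.000e+10.
L_total = 10·log₁₀(1.000e+10) = 100.00 dB(A).

100 dB(A)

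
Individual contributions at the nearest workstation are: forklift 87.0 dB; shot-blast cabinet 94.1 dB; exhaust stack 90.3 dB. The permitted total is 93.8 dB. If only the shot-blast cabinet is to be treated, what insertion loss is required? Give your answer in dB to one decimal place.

The untreated sources together contribute 10^(87.0/10) + 10^(90.3/10) = 1.573e+09, i.e. 91.97 dB.
The limit corresponds to 10^(93.8/10) = 2.399e+09; subtracting the fixed part leaves 8.261e+08 for the shot-blast cabinet, i.e. 89.17 dB.
So the shot-blast cabinet must be reduced from 94.1 to 89.17 dB: IL = 4.93 dB.

4.9 dB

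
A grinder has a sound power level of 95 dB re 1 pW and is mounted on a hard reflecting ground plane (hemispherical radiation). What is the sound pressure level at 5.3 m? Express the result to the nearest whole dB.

Free-field hemispherical radiation: L_p = L_w − 10·log₁₀(2π·r²), r = 5.3 m.
2π·r² = 176.5 m², 10·log₁₀ of that is 22.467 dB.
L_p = 95 − 22.467 = 72.53 dB.

73 dB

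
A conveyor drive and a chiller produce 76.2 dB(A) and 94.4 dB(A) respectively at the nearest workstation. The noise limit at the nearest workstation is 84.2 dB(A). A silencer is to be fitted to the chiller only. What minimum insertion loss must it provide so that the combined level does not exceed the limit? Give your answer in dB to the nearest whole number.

The untreated sources together contribute 10^(76.2/10) = 4.169e+07, i.e. 76.20 dB(A).
The limit corresponds to 10^(84.2/10) = 2.630e+08; subtracting the fixed part leaves 2.213e+08 for the chiller, i.e. 83.45 dB(A).
So the chiller must be reduced from 94.4 to 83.45 dB(A): IL = 10.95 dB.

11 dB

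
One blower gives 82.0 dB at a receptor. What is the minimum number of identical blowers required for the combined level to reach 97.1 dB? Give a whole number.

33

The shortfall is 97.1 − 82.0 = 15.1 dB, and N units add 10·log₁₀ N, so need 10·log₁₀ N ≥ 15.1.
N ≥ 10^(15.1/10) = 32.359, so N = 33.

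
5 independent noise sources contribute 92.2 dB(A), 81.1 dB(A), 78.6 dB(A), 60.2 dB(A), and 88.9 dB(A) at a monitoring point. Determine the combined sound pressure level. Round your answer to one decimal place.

Incoherent sources combine by intensity addition: L_total = 10·log₁₀(Σ 10^(L_i/10)).
Σ 10^(L/10) = 10^(92.2/10) + 10^(81.1/10) + 10^(78.6/10) + 10^(60.2/10) + 10^(88.9/10) = 2.638e+09.
L_total = 10·log₁₀(2.638e+09) = 94.21 dB(A).

94.2 dB(A)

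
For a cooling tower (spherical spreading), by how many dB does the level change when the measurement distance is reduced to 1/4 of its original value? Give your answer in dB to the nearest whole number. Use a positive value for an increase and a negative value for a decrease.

Point-source spreading: ΔL = −20·log₁₀(r₂/r₁).
ΔL = −20·log₁₀(0.25) = +12.04 dB.

+12 dB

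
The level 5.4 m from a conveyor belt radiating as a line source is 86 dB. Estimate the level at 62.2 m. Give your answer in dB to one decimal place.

75.4 dB

For a line source, L₂ = L₁ − 10·log₁₀(r₂/r₁).
L₂ = 86 − 10·log₁₀(62.2/5.4) = 86 − 10.614 = 75.39 dB.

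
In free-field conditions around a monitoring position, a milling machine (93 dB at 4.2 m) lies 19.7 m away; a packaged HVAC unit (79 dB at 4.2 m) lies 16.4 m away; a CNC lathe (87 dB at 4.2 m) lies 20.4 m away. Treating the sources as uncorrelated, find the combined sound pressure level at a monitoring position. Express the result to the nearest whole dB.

Apply inverse-square spreading to bring every level to the receiver, then sum 10^(L/10).
milling machine: 93 − 20·log₁₀(19.7/4.2) = 93 − 13.42 = 79.58 dB.
packaged HVAC unit: 79 − 20·log₁₀(16.4/4.2) = 79 − 11.83 = 67.17 dB.
CNC lathe: 87 − 20·log₁₀(20.4/4.2) = 87 − 13.73 = 73.27 dB.
Σ 10^(L/10) = 1.171e+08 → L_total = 10·log₁₀(1.171e+08) = 80.69 dB.

81 dB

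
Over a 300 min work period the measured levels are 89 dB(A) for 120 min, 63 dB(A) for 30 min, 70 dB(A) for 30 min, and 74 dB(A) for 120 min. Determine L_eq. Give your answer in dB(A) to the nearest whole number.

85 dB(A)

Weight each interval's intensity by its duration and average over T = 300 min:
Σ tᵢ·10^(Lᵢ/10) = 120·10^(89/10) + 30·10^(63/10) + 30·10^(70/10) + 120·10^(74/10) = 9.869e+10.
L_eq = 10·log₁₀(9.869e+10/300) = 85.17 dB(A).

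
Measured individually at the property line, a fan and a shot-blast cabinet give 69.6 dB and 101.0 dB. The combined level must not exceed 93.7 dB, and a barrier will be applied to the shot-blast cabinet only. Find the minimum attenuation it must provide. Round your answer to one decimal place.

Everything except the shot-blast cabinet sums to 10^(69.6/10) = 9.120e+06 in linear terms, 69.60 dB.
The limit corresponds to 10^(93.7/10) = 2.344e+09; subtracting the fixed part leaves 2.335e+09 for the shot-blast cabinet, i.e. 93.68 dB.
So the shot-blast cabinet must be reduced from 101.0 to 93.68 dB: IL = 7.32 dB.

7.3 dB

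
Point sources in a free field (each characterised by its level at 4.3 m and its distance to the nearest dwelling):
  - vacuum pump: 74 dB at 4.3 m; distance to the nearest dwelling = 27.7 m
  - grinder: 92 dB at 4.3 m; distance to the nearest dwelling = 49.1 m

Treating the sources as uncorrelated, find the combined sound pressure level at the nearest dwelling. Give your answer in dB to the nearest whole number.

71 dB

Propagate each source to the receiver with L = L_ref − 20·log₁₀(r/r_ref), then add intensities.
vacuum pump: 74 − 20·log₁₀(27.7/4.3) = 74 − 16.18 = 57.82 dB.
grinder: 92 − 20·log₁₀(49.1/4.3) = 92 − 21.15 = 70.85 dB.
Σ 10^(L/10) = 1.276e+07 → L_total = 10·log₁₀(1.276e+07) = 71.06 dB.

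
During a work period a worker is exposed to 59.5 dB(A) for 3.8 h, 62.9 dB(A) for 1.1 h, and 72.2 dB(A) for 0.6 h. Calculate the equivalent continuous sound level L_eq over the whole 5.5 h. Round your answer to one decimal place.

64.5 dB(A)

L_eq = 10·log₁₀[(1/T)·Σ tᵢ·10^(Lᵢ/10)] with T = 5.5 h.
Σ tᵢ·10^(Lᵢ/10) = 3.8·10^(59.5/10) + 1.1·10^(62.9/10) + 0.6·10^(72.2/10) = 1.549e+07.
L_eq = 10·log₁₀(1.549e+07/5.5) = 64.50 dB(A).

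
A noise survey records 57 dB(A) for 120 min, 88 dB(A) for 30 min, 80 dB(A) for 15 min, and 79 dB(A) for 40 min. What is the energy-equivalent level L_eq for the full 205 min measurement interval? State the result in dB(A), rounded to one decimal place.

80.6 dB(A)

The energy average is taken in the linear domain: L_eq = 10·log₁₀[(Σ tᵢ·10^(Lᵢ/10))/T], T = 205 min.
Σ tᵢ·10^(Lᵢ/10) = 120·10^(57/10) + 30·10^(88/10) + 15·10^(80/10) + 40·10^(79/10) = 2.367e+10.
L_eq = 10·log₁₀(2.367e+10/205) = 80.62 dB(A).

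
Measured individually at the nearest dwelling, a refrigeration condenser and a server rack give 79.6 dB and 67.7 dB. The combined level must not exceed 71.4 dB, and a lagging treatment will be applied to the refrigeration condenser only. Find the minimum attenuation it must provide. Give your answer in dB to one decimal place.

Everything except the refrigeration condenser sums to 10^(67.7/10) = 5.888e+06 in linear terms, 67.70 dB.
The limit corresponds to 10^(71.4/10) = 1.380e+07; subtracting the fixed part leaves 7.915e+06 for the refrigeration condenser, i.e. 68.98 dB.
Required insertion loss = 79.6 − 68.98 = 10.62 dB.

10.6 dB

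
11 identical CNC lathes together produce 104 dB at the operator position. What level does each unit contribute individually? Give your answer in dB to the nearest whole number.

For N identical incoherent sources L_total = L₁ + 10·log₁₀ N, so L₁ = 104 − 10·log₁₀(11) = 104 − 10.414.

94 dB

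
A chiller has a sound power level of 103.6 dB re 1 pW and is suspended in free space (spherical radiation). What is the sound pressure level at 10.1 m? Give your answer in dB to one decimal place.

The power spreads over a sphere of area 4π·r², so L_p = L_w − 10·log₁₀(4π·r²).
4π·r² = 1282 m², 10·log₁₀ of that is 31.079 dB.
L_p = 103.6 − 31.079 = 72.52 dB.

72.5 dB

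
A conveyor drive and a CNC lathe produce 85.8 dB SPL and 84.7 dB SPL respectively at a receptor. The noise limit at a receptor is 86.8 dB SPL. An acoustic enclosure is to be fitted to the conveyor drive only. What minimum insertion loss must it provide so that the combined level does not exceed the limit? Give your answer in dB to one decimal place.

The untreated sources together contribute 10^(84.7/10) = 2.951e+08, i.e. 84.70 dB SPL.
The limit corresponds to 10^(86.8/10) = 4.786e+08; subtracting the fixed part leaves 1.835e+08 for the conveyor drive, i.e. 82.64 dB SPL.
So the conveyor drive must be reduced from 85.8 to 82.64 dB SPL: IL = 3.16 dB.

3.2 dB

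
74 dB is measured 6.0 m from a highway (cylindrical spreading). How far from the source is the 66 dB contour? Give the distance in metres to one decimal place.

The 8.0 dB drop corresponds to a distance ratio of 10^(8.0/10) for a line source.
r₂ = 6.0·10^((74−66)/10) = 6.0·10^(8.0/10) = 37.86 m.

37.9 m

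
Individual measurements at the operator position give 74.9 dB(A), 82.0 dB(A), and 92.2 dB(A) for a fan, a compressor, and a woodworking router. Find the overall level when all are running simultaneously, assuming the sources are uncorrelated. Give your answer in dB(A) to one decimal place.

92.7 dB(A)

For uncorrelated sources the intensities add, so convert each level to linear form, sum, and take 10·log₁₀ of the total.
Σ 10^(L/10) = 10^(74.9/10) + 10^(82.0/10) + 10^(92.2/10) = 1.849e+09.
L_total = 10·log₁₀(1.849e+09) = 92.67 dB(A).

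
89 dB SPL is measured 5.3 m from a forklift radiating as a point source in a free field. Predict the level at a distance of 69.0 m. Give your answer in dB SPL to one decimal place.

66.7 dB SPL

Spherical spreading from a point source gives a 20·log₁₀(r₂/r₁) drop.
L₂ = 89 − 20·log₁₀(69.0/5.3) = 89 − 22.291 = 66.71 dB SPL.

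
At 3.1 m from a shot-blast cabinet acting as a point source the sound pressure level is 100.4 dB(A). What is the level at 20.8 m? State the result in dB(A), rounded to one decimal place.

Spherical spreading from a point source gives a 20·log₁₀(r₂/r₁) drop.
L₂ = 100.4 − 20·log₁₀(20.8/3.1) = 100.4 − 16.534 = 83.87 dB(A).

83.9 dB(A)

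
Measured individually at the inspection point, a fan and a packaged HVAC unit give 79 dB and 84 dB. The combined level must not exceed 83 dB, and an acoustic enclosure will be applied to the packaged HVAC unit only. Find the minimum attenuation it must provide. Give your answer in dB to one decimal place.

Everything except the packaged HVAC unit sums to 10^(79/10) = 7.943e+07 in linear terms, 79.00 dB.
The limit corresponds to 10^(83/10) = 1.995e+08; subtracting the fixed part leaves 1.201e+08 for the packaged HVAC unit, i.e. 80.80 dB.
So the packaged HVAC unit must be reduced from 84 to 80.80 dB: IL = 3.20 dB.

3.2 dB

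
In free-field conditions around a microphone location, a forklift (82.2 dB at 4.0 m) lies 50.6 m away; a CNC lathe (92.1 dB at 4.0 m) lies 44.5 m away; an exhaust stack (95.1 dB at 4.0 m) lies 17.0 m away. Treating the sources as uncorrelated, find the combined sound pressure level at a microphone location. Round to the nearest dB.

Propagate each source to the receiver with L = L_ref − 20·log₁₀(r/r_ref), then add intensities.
forklift: 82.2 − 20·log₁₀(50.6/4.0) = 82.2 − 22.04 = 60.16 dB.
CNC lathe: 92.1 − 20·log₁₀(44.5/4.0) = 92.1 − 20.93 = 71.17 dB.
exhaust stack: 95.1 − 20·log₁₀(17.0/4.0) = 95.1 − 12.57 = 82.53 dB.
Σ 10^(L/10) = 1.933e+08 → L_total = 10·log₁₀(1.933e+08) = 82.86 dB.

83 dB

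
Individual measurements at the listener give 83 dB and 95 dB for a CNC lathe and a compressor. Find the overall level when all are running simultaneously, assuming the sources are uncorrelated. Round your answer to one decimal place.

95.3 dB

For uncorrelated sources the intensities add, so convert each level to linear form, sum, and take 10·log₁₀ of the total.
Σ 10^(L/10) = 10^(83/10) + 10^(95/10) = 3.362e+09.
L_total = 10·log₁₀(3.362e+09) = 95.27 dB.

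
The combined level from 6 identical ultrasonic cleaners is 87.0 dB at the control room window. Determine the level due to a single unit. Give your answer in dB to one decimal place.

79.2 dB

For N identical incoherent sources L_total = L₁ + 10·log₁₀ N, so L₁ = 87.0 − 10·log₁₀(6) = 87.0 − 7.782.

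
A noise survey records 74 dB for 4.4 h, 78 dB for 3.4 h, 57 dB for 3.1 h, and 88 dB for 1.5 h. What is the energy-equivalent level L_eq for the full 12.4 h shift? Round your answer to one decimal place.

Weight each interval's intensity by its duration and average over T = 12.4 h:
Σ tᵢ·10^(Lᵢ/10) = 4.4·10^(74/10) + 3.4·10^(78/10) + 3.1·10^(57/10) + 1.5·10^(88/10) = 1.273e+09.
L_eq = 10·log₁₀(1.273e+09/12.4) = 80.11 dB.

80.1 dB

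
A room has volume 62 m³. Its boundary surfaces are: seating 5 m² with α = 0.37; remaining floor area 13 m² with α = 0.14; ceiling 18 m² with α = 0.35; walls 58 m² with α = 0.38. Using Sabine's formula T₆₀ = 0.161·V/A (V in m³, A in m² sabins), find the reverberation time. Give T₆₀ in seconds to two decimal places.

A = Σ Sᵢαᵢ = 5·0.37 + 13·0.14 + 18·0.35 + 58·0.38 = 32.01 m².
T₆₀ = 0.161 × 62 / 32.01 = 0.312 s.

0.31 s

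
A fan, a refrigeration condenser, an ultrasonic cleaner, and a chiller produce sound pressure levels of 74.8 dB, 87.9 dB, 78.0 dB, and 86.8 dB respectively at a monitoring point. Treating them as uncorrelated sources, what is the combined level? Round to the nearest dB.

91 dB

For uncorrelated sources the intensities add, so convert each level to linear form, sum, and take 10·log₁₀ of the total.
Σ 10^(L/10) = 10^(74.8/10) + 10^(87.9/10) + 10^(78.0/10) + 10^(86.8/10) = 1.189e+09.
L_total = 10·log₁₀(1.189e+09) = 90.75 dB.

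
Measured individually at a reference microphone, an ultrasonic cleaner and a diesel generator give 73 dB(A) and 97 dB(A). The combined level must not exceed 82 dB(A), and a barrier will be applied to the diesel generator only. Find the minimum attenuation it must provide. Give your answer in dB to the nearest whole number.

16 dB

Everything except the diesel generator sums to 10^(73/10) = 1.995e+07 in linear terms, 73.00 dB(A).
To meet 82 dB(A) overall, the treated diesel generator may contribute at most 10^(82/10) − 1.995e+07 = 1.385e+08, i.e. 81.42 dB(A).
Required insertion loss = 97 − 81.42 = 15.58 dB.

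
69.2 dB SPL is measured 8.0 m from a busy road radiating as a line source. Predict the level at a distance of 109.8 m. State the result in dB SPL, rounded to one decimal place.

Line-source attenuation: ΔL = 10·log₁₀(r₂/r₁) = 10·log₁₀(109.8/8.0) = 11.375 dB.
L₂ = 69.2 − 10·log₁₀(109.8/8.0) = 69.2 − 11.375 = 57.82 dB SPL.

57.8 dB SPL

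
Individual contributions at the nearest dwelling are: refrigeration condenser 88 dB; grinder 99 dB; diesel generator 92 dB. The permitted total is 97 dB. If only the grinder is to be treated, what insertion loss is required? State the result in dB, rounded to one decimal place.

Everything except the grinder sums to 10^(88/10) + 10^(92/10) = 2.216e+09 in linear terms, 93.46 dB.
To meet 97 dB overall, the treated grinder may contribute at most 10^(97/10) − 2.216e+09 = 2.796e+09, i.e. 94.47 dB.
Required insertion loss = 99 − 94.47 = 4.53 dB.

4.5 dB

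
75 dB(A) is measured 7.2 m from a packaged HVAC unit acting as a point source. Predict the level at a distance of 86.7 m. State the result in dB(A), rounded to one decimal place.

53.4 dB(A)

Point-source attenuation: ΔL = 20·log₁₀(r₂/r₁) = 20·log₁₀(86.7/7.2) = 21.614 dB.
L₂ = 75 − 20·log₁₀(86.7/7.2) = 75 − 21.614 = 53.39 dB(A).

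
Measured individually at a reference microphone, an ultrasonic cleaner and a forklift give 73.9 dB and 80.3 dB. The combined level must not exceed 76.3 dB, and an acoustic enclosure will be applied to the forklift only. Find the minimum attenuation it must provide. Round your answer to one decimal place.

7.7 dB

Everything except the forklift sums to 10^(73.9/10) = 2.455e+07 in linear terms, 73.90 dB.
The limit corresponds to 10^(76.3/10) = 4.266e+07; subtracting the fixed part leaves 1.811e+07 for the forklift, i.e. 72.58 dB.
So the forklift must be reduced from 80.3 to 72.58 dB: IL = 7.72 dB.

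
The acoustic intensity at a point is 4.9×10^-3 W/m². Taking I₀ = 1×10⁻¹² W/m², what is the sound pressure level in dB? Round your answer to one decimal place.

Dividing by I₀ shifts the exponent by 12: I/I₀ = 4.9×10^9.
L = 10·(0.6902 + 9) = 96.90 dB.

96.9 dB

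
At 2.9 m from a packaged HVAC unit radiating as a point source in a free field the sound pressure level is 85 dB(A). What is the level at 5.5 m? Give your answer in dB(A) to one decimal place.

Spherical spreading from a point source gives a 20·log₁₀(r₂/r₁) drop.
L₂ = 85 − 20·log₁₀(5.5/2.9) = 85 − 5.559 = 79.44 dB(A).

79.4 dB(A)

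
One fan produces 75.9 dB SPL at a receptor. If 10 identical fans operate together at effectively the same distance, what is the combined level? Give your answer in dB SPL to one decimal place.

N identical incoherent sources raise the level by 10·log₁₀ N.
L_total = 75.9 + 10·log₁₀(10) = 75.9 + 10.000 = 85.90 dB SPL.

85.9 dB SPL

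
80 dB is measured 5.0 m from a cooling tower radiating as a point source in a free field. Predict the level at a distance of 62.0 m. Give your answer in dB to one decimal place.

For a point source, L₂ = L₁ − 20·log₁₀(r₂/r₁).
L₂ = 80 − 20·log₁₀(62.0/5.0) = 80 − 21.868 = 58.13 dB.

58.1 dB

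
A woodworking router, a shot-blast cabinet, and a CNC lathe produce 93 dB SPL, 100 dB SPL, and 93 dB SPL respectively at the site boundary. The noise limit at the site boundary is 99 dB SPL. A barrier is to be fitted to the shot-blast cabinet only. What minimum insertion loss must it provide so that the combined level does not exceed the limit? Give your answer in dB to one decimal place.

4.0 dB

Everything except the shot-blast cabinet sums to 10^(93/10) + 10^(93/10) = 3.991e+09 in linear terms, 96.01 dB SPL.
To meet 99 dB SPL overall, the treated shot-blast cabinet may contribute at most 10^(99/10) − 3.991e+09 = 3.953e+09, i.e. 95.97 dB SPL.
Required insertion loss = 100 − 95.97 = 4.03 dB.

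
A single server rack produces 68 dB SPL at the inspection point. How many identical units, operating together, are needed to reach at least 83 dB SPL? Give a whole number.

Need L₁ + 10·log₁₀ N ≥ 83, i.e. log₁₀ N ≥ 1.50.
N ≥ 10^(15.0/10) = 31.623, so N = 32.

32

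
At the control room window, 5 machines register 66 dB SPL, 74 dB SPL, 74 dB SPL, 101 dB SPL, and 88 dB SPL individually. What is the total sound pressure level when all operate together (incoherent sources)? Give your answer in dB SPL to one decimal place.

Incoherent sources combine by intensity addition: L_total = 10·log₁₀(Σ 10^(L_i/10)).
Σ 10^(L/10) = 10^(66/10) + 10^(74/10) + 10^(74/10) + 10^(101/10) + 10^(88/10) = 1.327e+10.
L_total = 10·log₁₀(1.327e+10) = 101.23 dB SPL.

101.2 dB SPL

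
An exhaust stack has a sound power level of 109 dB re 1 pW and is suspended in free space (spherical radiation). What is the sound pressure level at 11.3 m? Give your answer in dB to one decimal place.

76.9 dB

L_p = L_w − 10·log₁₀(4π·r²) with r = 11.3 m.
4π·r² = 1605 m², 10·log₁₀ of that is 32.054 dB.
L_p = 109 − 32.054 = 76.95 dB.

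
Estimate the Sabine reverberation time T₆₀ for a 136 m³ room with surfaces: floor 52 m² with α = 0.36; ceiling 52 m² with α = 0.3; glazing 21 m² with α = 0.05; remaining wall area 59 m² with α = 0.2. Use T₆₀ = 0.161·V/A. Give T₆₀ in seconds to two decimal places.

A = Σ Sᵢαᵢ = 52·0.36 + 52·0.3 + 21·0.05 + 59·0.2 = 47.17 m².
T₆₀ = 0.161 × 136 / 47.17 = 0.464 s.

0.46 s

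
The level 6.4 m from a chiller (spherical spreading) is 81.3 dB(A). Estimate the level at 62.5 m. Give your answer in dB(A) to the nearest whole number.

62 dB(A)

For a point source, L₂ = L₁ − 20·log₁₀(r₂/r₁).
L₂ = 81.3 − 20·log₁₀(62.5/6.4) = 81.3 − 19.794 = 61.51 dB(A).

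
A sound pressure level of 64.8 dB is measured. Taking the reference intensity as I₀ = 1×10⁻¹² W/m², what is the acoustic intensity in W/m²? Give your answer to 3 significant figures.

3.02e-06 W/m²

I/I₀ = 10^(64.8/10) = 3.02e+06, so I = 3.02e+06 × 10⁻¹² W/m².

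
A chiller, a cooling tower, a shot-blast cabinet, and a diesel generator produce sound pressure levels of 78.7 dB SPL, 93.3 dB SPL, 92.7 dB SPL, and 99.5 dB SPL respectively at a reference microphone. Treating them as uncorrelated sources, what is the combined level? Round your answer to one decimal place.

Incoherent sources combine by intensity addition: L_total = 10·log₁₀(Σ 10^(L_i/10)).
Σ 10^(L/10) = 10^(78.7/10) + 10^(93.3/10) + 10^(92.7/10) + 10^(99.5/10) = 1.299e+10.
L_total = 10·log₁₀(1.299e+10) = 101.13 dB SPL.

101.1 dB SPL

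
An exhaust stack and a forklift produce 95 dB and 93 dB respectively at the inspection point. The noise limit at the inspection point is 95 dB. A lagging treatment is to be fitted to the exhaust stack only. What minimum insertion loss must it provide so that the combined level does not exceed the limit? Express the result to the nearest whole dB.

4 dB

Fixed contribution from the other source: Σ 10^(L/10) = 10^(93/10) = 1.995e+09 (93.00 dB).
The limit corresponds to 10^(95/10) = 3.162e+09; subtracting the fixed part leaves 1.167e+09 for the exhaust stack, i.e. 90.67 dB.
So the exhaust stack must be reduced from 95 to 90.67 dB: IL = 4.33 dB.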